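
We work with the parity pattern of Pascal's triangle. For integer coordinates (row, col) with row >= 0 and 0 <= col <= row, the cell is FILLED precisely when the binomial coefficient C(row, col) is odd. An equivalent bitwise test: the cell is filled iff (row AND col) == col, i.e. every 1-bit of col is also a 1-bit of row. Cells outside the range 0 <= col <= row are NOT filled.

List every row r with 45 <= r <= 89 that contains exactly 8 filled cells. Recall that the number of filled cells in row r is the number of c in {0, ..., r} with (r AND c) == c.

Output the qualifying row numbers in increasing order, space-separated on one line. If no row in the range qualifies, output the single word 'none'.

Row r has 2^popcount(r) filled cells, so we need popcount(r) = log2(8) = 3.
Scan r = 45..89 and keep those with exactly 3 one-bits:
r=45=101101 popcount=4 -> skip
r=46=101110 popcount=4 -> skip
r=47=101111 popcount=5 -> skip
r=48=110000 popcount=2 -> skip
r=49=110001 popcount=3 -> KEEP
r=50=110010 popcount=3 -> KEEP
r=51=110011 popcount=4 -> skip
r=52=110100 popcount=3 -> KEEP
r=53=110101 popcount=4 -> skip
r=54=110110 popcount=4 -> skip
r=55=110111 popcount=5 -> skip
r=56=111000 popcount=3 -> KEEP
r=57=111001 popcount=4 -> skip
r=58=111010 popcount=4 -> skip
r=59=111011 popcount=5 -> skip
r=60=111100 popcount=4 -> skip
r=61=111101 popcount=5 -> skip
r=62=111110 popcount=5 -> skip
r=63=111111 popcount=6 -> skip
r=64=1000000 popcount=1 -> skip
r=65=1000001 popcount=2 -> skip
r=66=1000010 popcount=2 -> skip
r=67=1000011 popcount=3 -> KEEP
r=68=1000100 popcount=2 -> skip
r=69=1000101 popcount=3 -> KEEP
r=70=1000110 popcount=3 -> KEEP
r=71=1000111 popcount=4 -> skip
r=72=1001000 popcount=2 -> skip
r=73=1001001 popcount=3 -> KEEP
r=74=1001010 popcount=3 -> KEEP
r=75=1001011 popcount=4 -> skip
r=76=1001100 popcount=3 -> KEEP
r=77=1001101 popcount=4 -> skip
r=78=1001110 popcount=4 -> skip
r=79=1001111 popcount=5 -> skip
r=80=1010000 popcount=2 -> skip
r=81=1010001 popcount=3 -> KEEP
r=82=1010010 popcount=3 -> KEEP
r=83=1010011 popcount=4 -> skip
r=84=1010100 popcount=3 -> KEEP
r=85=1010101 popcount=4 -> skip
r=86=1010110 popcount=4 -> skip
r=87=1010111 popcount=5 -> skip
r=88=1011000 popcount=3 -> KEEP
r=89=1011001 popcount=4 -> skip
Kept rows: 49 50 52 56 67 69 70 73 74 76 81 82 84 88

Answer: 49 50 52 56 67 69 70 73 74 76 81 82 84 88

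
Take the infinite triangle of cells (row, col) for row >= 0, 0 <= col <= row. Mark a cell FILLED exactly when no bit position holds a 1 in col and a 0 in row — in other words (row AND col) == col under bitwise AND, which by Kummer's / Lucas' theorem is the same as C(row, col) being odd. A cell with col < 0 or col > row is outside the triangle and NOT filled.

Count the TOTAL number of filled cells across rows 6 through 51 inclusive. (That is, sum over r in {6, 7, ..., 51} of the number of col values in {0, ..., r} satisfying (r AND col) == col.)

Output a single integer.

r6=110 pc2: +4 =4
r7=111 pc3: +8 =12
r8=1000 pc1: +2 =14
r9=1001 pc2: +4 =18
r10=1010 pc2: +4 =22
r11=1011 pc3: +8 =30
r12=1100 pc2: +4 =34
r13=1101 pc3: +8 =42
r14=1110 pc3: +8 =50
r15=1111 pc4: +16 =66
r16=10000 pc1: +2 =68
r17=10001 pc2: +4 =72
r18=10010 pc2: +4 =76
r19=10011 pc3: +8 =84
r20=10100 pc2: +4 =88
r21=10101 pc3: +8 =96
r22=10110 pc3: +8 =104
r23=10111 pc4: +16 =120
r24=11000 pc2: +4 =124
r25=11001 pc3: +8 =132
r26=11010 pc3: +8 =140
r27=11011 pc4: +16 =156
r28=11100 pc3: +8 =164
r29=11101 pc4: +16 =180
r30=11110 pc4: +16 =196
r31=11111 pc5: +32 =228
r32=100000 pc1: +2 =230
r33=100001 pc2: +4 =234
r34=100010 pc2: +4 =238
r35=100011 pc3: +8 =246
r36=100100 pc2: +4 =250
r37=100101 pc3: +8 =258
r38=100110 pc3: +8 =266
r39=100111 pc4: +16 =282
r40=101000 pc2: +4 =286
r41=101001 pc3: +8 =294
r42=101010 pc3: +8 =302
r43=101011 pc4: +16 =318
r44=101100 pc3: +8 =326
r45=101101 pc4: +16 =342
r46=101110 pc4: +16 =358
r47=101111 pc5: +32 =390
r48=110000 pc2: +4 =394
r49=110001 pc3: +8 =402
r50=110010 pc3: +8 =410
r51=110011 pc4: +16 =426

Answer: 426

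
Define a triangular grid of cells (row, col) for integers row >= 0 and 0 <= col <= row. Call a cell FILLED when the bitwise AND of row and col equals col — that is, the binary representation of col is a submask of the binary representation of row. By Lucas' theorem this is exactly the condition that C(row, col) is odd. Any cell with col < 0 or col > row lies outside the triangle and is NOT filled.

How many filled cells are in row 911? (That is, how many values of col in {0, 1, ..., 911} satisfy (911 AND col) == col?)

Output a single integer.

Answer: 128

Derivation:
911 in binary = 1110001111
popcount(911) = number of 1-bits in 1110001111 = 7
A col c satisfies (911 AND c) == c iff every set bit of c is also set in 911; each of the 7 set bits of 911 can independently be on or off in c.
count = 2^7 = 128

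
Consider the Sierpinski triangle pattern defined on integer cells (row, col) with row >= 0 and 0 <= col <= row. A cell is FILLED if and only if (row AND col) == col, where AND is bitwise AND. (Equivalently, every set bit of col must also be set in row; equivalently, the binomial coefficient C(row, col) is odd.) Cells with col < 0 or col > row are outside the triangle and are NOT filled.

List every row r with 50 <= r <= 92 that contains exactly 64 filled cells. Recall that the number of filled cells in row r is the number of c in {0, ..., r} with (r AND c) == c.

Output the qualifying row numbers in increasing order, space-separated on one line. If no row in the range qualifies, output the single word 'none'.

Row r has 2^popcount(r) filled cells, so we need popcount(r) = log2(64) = 6.
Scan r = 50..92 and keep those with exactly 6 one-bits:
r=50=110010 popcount=3 -> skip
r=51=110011 popcount=4 -> skip
r=52=110100 popcount=3 -> skip
r=53=110101 popcount=4 -> skip
r=54=110110 popcount=4 -> skip
r=55=110111 popcount=5 -> skip
r=56=111000 popcount=3 -> skip
r=57=111001 popcount=4 -> skip
r=58=111010 popcount=4 -> skip
r=59=111011 popcount=5 -> skip
r=60=111100 popcount=4 -> skip
r=61=111101 popcount=5 -> skip
r=62=111110 popcount=5 -> skip
r=63=111111 popcount=6 -> KEEP
r=64=1000000 popcount=1 -> skip
r=65=1000001 popcount=2 -> skip
r=66=1000010 popcount=2 -> skip
r=67=1000011 popcount=3 -> skip
r=68=1000100 popcount=2 -> skip
r=69=1000101 popcount=3 -> skip
r=70=1000110 popcount=3 -> skip
r=71=1000111 popcount=4 -> skip
r=72=1001000 popcount=2 -> skip
r=73=1001001 popcount=3 -> skip
r=74=1001010 popcount=3 -> skip
r=75=1001011 popcount=4 -> skip
r=76=1001100 popcount=3 -> skip
r=77=1001101 popcount=4 -> skip
r=78=1001110 popcount=4 -> skip
r=79=1001111 popcount=5 -> skip
r=80=1010000 popcount=2 -> skip
r=81=1010001 popcount=3 -> skip
r=82=1010010 popcount=3 -> skip
r=83=1010011 popcount=4 -> skip
r=84=1010100 popcount=3 -> skip
r=85=1010101 popcount=4 -> skip
r=86=1010110 popcount=4 -> skip
r=87=1010111 popcount=5 -> skip
r=88=1011000 popcount=3 -> skip
r=89=1011001 popcount=4 -> skip
r=90=1011010 popcount=4 -> skip
r=91=1011011 popcount=5 -> skip
r=92=1011100 popcount=4 -> skip
Kept rows: 63

Answer: 63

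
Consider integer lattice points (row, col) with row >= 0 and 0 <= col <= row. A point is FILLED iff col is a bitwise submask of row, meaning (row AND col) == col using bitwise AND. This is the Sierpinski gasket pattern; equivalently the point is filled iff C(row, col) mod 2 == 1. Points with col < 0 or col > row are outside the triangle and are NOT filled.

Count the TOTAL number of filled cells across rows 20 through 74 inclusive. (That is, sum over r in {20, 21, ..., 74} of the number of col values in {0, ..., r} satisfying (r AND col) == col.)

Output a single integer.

Answer: 704

Derivation:
r20=10100 pc2: +4 =4
r21=10101 pc3: +8 =12
r22=10110 pc3: +8 =20
r23=10111 pc4: +16 =36
r24=11000 pc2: +4 =40
r25=11001 pc3: +8 =48
r26=11010 pc3: +8 =56
r27=11011 pc4: +16 =72
r28=11100 pc3: +8 =80
r29=11101 pc4: +16 =96
r30=11110 pc4: +16 =112
r31=11111 pc5: +32 =144
r32=100000 pc1: +2 =146
r33=100001 pc2: +4 =150
r34=100010 pc2: +4 =154
r35=100011 pc3: +8 =162
r36=100100 pc2: +4 =166
r37=100101 pc3: +8 =174
r38=100110 pc3: +8 =182
r39=100111 pc4: +16 =198
r40=101000 pc2: +4 =202
r41=101001 pc3: +8 =210
r42=101010 pc3: +8 =218
r43=101011 pc4: +16 =234
r44=101100 pc3: +8 =242
r45=101101 pc4: +16 =258
r46=101110 pc4: +16 =274
r47=101111 pc5: +32 =306
r48=110000 pc2: +4 =310
r49=110001 pc3: +8 =318
r50=110010 pc3: +8 =326
r51=110011 pc4: +16 =342
r52=110100 pc3: +8 =350
r53=110101 pc4: +16 =366
r54=110110 pc4: +16 =382
r55=110111 pc5: +32 =414
r56=111000 pc3: +8 =422
r57=111001 pc4: +16 =438
r58=111010 pc4: +16 =454
r59=111011 pc5: +32 =486
r60=111100 pc4: +16 =502
r61=111101 pc5: +32 =534
r62=111110 pc5: +32 =566
r63=111111 pc6: +64 =630
r64=1000000 pc1: +2 =632
r65=1000001 pc2: +4 =636
r66=1000010 pc2: +4 =640
r67=1000011 pc3: +8 =648
r68=1000100 pc2: +4 =652
r69=1000101 pc3: +8 =660
r70=1000110 pc3: +8 =668
r71=1000111 pc4: +16 =684
r72=1001000 pc2: +4 =688
r73=1001001 pc3: +8 =696
r74=1001010 pc3: +8 =704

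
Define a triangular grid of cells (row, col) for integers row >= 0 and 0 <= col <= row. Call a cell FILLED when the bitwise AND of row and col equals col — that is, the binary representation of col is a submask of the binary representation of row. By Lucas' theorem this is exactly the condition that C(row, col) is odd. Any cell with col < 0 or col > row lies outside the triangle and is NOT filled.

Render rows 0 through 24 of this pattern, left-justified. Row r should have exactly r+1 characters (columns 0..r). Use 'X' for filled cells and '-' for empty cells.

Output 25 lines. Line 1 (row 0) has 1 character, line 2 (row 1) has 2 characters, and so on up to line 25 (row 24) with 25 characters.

Answer: X
XX
X-X
XXXX
X---X
XX--XX
X-X-X-X
XXXXXXXX
X-------X
XX------XX
X-X-----X-X
XXXX----XXXX
X---X---X---X
XX--XX--XX--XX
X-X-X-X-X-X-X-X
XXXXXXXXXXXXXXXX
X---------------X
XX--------------XX
X-X-------------X-X
XXXX------------XXXX
X---X-----------X---X
XX--XX----------XX--XX
X-X-X-X---------X-X-X-X
XXXXXXXX--------XXXXXXXX
X-------X-------X-------X

Derivation:
r0=0: X
r1=1: XX
r2=10: X-X
r3=11: XXXX
r4=100: X---X
r5=101: XX--XX
r6=110: X-X-X-X
r7=111: XXXXXXXX
r8=1000: X-------X
r9=1001: XX------XX
r10=1010: X-X-----X-X
r11=1011: XXXX----XXXX
r12=1100: X---X---X---X
r13=1101: XX--XX--XX--XX
r14=1110: X-X-X-X-X-X-X-X
r15=1111: XXXXXXXXXXXXXXXX
r16=10000: X---------------X
r17=10001: XX--------------XX
r18=10010: X-X-------------X-X
r19=10011: XXXX------------XXXX
r20=10100: X---X-----------X---X
r21=10101: XX--XX----------XX--XX
r22=10110: X-X-X-X---------X-X-X-X
r23=10111: XXXXXXXX--------XXXXXXXX
r24=11000: X-------X-------X-------X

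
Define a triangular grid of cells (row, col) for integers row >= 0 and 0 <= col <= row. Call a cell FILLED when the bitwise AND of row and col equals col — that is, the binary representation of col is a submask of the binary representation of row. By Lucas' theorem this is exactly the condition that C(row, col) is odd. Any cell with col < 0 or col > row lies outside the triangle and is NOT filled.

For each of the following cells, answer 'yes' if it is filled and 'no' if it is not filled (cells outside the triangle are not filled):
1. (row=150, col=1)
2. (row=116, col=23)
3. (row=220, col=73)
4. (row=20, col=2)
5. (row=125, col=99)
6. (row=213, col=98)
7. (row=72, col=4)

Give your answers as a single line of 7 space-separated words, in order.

(150,1): row=0b10010110, col=0b1, row AND col = 0b0 = 0; 0 != 1 -> empty
(116,23): row=0b1110100, col=0b10111, row AND col = 0b10100 = 20; 20 != 23 -> empty
(220,73): row=0b11011100, col=0b1001001, row AND col = 0b1001000 = 72; 72 != 73 -> empty
(20,2): row=0b10100, col=0b10, row AND col = 0b0 = 0; 0 != 2 -> empty
(125,99): row=0b1111101, col=0b1100011, row AND col = 0b1100001 = 97; 97 != 99 -> empty
(213,98): row=0b11010101, col=0b1100010, row AND col = 0b1000000 = 64; 64 != 98 -> empty
(72,4): row=0b1001000, col=0b100, row AND col = 0b0 = 0; 0 != 4 -> empty

Answer: no no no no no no no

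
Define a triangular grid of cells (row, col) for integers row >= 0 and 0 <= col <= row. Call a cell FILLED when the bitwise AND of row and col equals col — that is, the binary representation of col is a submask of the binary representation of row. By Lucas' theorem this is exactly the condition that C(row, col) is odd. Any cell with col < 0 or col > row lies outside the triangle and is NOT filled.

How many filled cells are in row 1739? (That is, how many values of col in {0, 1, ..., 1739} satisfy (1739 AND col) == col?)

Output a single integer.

Answer: 128

Derivation:
1739 in binary = 11011001011
popcount(1739) = number of 1-bits in 11011001011 = 7
A col c satisfies (1739 AND c) == c iff every set bit of c is also set in 1739; each of the 7 set bits of 1739 can independently be on or off in c.
count = 2^7 = 128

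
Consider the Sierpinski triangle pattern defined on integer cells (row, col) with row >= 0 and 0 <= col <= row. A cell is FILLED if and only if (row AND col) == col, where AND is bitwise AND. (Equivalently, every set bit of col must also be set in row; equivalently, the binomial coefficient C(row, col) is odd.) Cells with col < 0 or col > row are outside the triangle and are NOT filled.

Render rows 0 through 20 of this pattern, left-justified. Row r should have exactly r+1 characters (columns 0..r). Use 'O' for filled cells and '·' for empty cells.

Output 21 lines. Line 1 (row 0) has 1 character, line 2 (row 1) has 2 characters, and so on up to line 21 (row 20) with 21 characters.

Answer: O
OO
O·O
OOOO
O···O
OO··OO
O·O·O·O
OOOOOOOO
O·······O
OO······OO
O·O·····O·O
OOOO····OOOO
O···O···O···O
OO··OO··OO··OO
O·O·O·O·O·O·O·O
OOOOOOOOOOOOOOOO
O···············O
OO··············OO
O·O·············O·O
OOOO············OOOO
O···O···········O···O

Derivation:
r0=0: O
r1=1: OO
r2=10: O·O
r3=11: OOOO
r4=100: O···O
r5=101: OO··OO
r6=110: O·O·O·O
r7=111: OOOOOOOO
r8=1000: O·······O
r9=1001: OO······OO
r10=1010: O·O·····O·O
r11=1011: OOOO····OOOO
r12=1100: O···O···O···O
r13=1101: OO··OO··OO··OO
r14=1110: O·O·O·O·O·O·O·O
r15=1111: OOOOOOOOOOOOOOOO
r16=10000: O···············O
r17=10001: OO··············OO
r18=10010: O·O·············O·O
r19=10011: OOOO············OOOO
r20=10100: O···O···········O···O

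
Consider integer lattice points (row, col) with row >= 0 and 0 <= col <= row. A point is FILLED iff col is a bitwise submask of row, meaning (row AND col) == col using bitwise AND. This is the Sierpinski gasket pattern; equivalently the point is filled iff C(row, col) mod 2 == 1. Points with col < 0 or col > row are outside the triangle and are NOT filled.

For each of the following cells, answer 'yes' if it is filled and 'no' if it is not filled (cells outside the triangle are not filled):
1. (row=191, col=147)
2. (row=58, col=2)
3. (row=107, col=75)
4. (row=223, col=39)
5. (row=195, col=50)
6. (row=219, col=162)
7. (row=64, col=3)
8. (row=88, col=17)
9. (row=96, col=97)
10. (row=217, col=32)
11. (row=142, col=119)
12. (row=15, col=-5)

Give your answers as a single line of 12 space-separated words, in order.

Answer: yes yes yes no no no no no no no no no

Derivation:
(191,147): row=0b10111111, col=0b10010011, row AND col = 0b10010011 = 147; 147 == 147 -> filled
(58,2): row=0b111010, col=0b10, row AND col = 0b10 = 2; 2 == 2 -> filled
(107,75): row=0b1101011, col=0b1001011, row AND col = 0b1001011 = 75; 75 == 75 -> filled
(223,39): row=0b11011111, col=0b100111, row AND col = 0b111 = 7; 7 != 39 -> empty
(195,50): row=0b11000011, col=0b110010, row AND col = 0b10 = 2; 2 != 50 -> empty
(219,162): row=0b11011011, col=0b10100010, row AND col = 0b10000010 = 130; 130 != 162 -> empty
(64,3): row=0b1000000, col=0b11, row AND col = 0b0 = 0; 0 != 3 -> empty
(88,17): row=0b1011000, col=0b10001, row AND col = 0b10000 = 16; 16 != 17 -> empty
(96,97): col outside [0, 96] -> not filled
(217,32): row=0b11011001, col=0b100000, row AND col = 0b0 = 0; 0 != 32 -> empty
(142,119): row=0b10001110, col=0b1110111, row AND col = 0b110 = 6; 6 != 119 -> empty
(15,-5): col outside [0, 15] -> not filled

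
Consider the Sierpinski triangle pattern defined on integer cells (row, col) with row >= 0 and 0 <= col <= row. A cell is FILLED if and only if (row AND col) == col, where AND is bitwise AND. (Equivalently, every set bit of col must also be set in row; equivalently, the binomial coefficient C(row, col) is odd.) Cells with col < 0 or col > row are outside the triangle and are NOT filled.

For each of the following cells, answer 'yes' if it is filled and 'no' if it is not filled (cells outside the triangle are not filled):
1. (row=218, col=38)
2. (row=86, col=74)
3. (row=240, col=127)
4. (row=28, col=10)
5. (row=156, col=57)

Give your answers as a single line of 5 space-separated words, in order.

Answer: no no no no no

Derivation:
(218,38): row=0b11011010, col=0b100110, row AND col = 0b10 = 2; 2 != 38 -> empty
(86,74): row=0b1010110, col=0b1001010, row AND col = 0b1000010 = 66; 66 != 74 -> empty
(240,127): row=0b11110000, col=0b1111111, row AND col = 0b1110000 = 112; 112 != 127 -> empty
(28,10): row=0b11100, col=0b1010, row AND col = 0b1000 = 8; 8 != 10 -> empty
(156,57): row=0b10011100, col=0b111001, row AND col = 0b11000 = 24; 24 != 57 -> empty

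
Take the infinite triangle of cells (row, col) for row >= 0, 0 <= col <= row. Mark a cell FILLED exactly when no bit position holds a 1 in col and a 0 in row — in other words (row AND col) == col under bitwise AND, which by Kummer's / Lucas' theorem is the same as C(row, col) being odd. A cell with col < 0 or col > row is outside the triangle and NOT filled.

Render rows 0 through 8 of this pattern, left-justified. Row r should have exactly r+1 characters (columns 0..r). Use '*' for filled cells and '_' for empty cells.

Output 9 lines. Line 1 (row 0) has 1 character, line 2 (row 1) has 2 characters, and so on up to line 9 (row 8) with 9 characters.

r0=0: *
r1=1: **
r2=10: *_*
r3=11: ****
r4=100: *___*
r5=101: **__**
r6=110: *_*_*_*
r7=111: ********
r8=1000: *_______*

Answer: *
**
*_*
****
*___*
**__**
*_*_*_*
********
*_______*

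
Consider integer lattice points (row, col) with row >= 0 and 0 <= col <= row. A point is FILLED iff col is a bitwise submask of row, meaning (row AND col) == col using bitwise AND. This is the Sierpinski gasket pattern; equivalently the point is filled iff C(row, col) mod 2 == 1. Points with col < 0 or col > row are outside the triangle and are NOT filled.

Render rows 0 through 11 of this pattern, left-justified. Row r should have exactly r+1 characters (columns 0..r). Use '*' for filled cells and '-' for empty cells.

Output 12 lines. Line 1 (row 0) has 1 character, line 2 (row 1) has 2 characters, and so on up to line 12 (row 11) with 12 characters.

r0=0: *
r1=1: **
r2=10: *-*
r3=11: ****
r4=100: *---*
r5=101: **--**
r6=110: *-*-*-*
r7=111: ********
r8=1000: *-------*
r9=1001: **------**
r10=1010: *-*-----*-*
r11=1011: ****----****

Answer: *
**
*-*
****
*---*
**--**
*-*-*-*
********
*-------*
**------**
*-*-----*-*
****----****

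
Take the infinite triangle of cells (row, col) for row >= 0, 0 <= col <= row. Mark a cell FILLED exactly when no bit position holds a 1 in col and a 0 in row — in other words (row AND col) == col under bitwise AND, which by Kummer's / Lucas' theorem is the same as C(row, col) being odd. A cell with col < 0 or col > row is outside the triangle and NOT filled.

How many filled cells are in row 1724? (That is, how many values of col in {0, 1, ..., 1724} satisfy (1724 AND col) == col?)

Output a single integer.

1724 in binary = 11010111100
popcount(1724) = number of 1-bits in 11010111100 = 7
A col c satisfies (1724 AND c) == c iff every set bit of c is also set in 1724; each of the 7 set bits of 1724 can independently be on or off in c.
count = 2^7 = 128

Answer: 128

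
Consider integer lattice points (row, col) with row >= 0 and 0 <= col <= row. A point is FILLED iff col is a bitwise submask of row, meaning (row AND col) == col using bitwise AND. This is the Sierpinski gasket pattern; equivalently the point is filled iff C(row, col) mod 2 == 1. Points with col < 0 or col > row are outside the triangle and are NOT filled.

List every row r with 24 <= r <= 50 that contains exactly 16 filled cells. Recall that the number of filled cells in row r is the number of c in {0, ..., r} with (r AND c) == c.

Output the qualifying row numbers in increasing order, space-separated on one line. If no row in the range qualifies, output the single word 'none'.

Row r has 2^popcount(r) filled cells, so we need popcount(r) = log2(16) = 4.
Scan r = 24..50 and keep those with exactly 4 one-bits:
r=24=11000 popcount=2 -> skip
r=25=11001 popcount=3 -> skip
r=26=11010 popcount=3 -> skip
r=27=11011 popcount=4 -> KEEP
r=28=11100 popcount=3 -> skip
r=29=11101 popcount=4 -> KEEP
r=30=11110 popcount=4 -> KEEP
r=31=11111 popcount=5 -> skip
r=32=100000 popcount=1 -> skip
r=33=100001 popcount=2 -> skip
r=34=100010 popcount=2 -> skip
r=35=100011 popcount=3 -> skip
r=36=100100 popcount=2 -> skip
r=37=100101 popcount=3 -> skip
r=38=100110 popcount=3 -> skip
r=39=100111 popcount=4 -> KEEP
r=40=101000 popcount=2 -> skip
r=41=101001 popcount=3 -> skip
r=42=101010 popcount=3 -> skip
r=43=101011 popcount=4 -> KEEP
r=44=101100 popcount=3 -> skip
r=45=101101 popcount=4 -> KEEP
r=46=101110 popcount=4 -> KEEP
r=47=101111 popcount=5 -> skip
r=48=110000 popcount=2 -> skip
r=49=110001 popcount=3 -> skip
r=50=110010 popcount=3 -> skip
Kept rows: 27 29 30 39 43 45 46

Answer: 27 29 30 39 43 45 46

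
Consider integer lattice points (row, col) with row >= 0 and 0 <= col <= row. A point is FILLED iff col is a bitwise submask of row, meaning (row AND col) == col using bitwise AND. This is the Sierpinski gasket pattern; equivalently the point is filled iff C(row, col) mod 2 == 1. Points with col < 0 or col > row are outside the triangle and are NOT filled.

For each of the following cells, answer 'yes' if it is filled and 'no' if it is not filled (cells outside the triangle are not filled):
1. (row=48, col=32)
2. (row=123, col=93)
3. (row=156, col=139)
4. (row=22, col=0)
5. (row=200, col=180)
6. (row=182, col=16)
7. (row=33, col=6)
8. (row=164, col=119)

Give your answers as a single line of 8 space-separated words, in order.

(48,32): row=0b110000, col=0b100000, row AND col = 0b100000 = 32; 32 == 32 -> filled
(123,93): row=0b1111011, col=0b1011101, row AND col = 0b1011001 = 89; 89 != 93 -> empty
(156,139): row=0b10011100, col=0b10001011, row AND col = 0b10001000 = 136; 136 != 139 -> empty
(22,0): row=0b10110, col=0b0, row AND col = 0b0 = 0; 0 == 0 -> filled
(200,180): row=0b11001000, col=0b10110100, row AND col = 0b10000000 = 128; 128 != 180 -> empty
(182,16): row=0b10110110, col=0b10000, row AND col = 0b10000 = 16; 16 == 16 -> filled
(33,6): row=0b100001, col=0b110, row AND col = 0b0 = 0; 0 != 6 -> empty
(164,119): row=0b10100100, col=0b1110111, row AND col = 0b100100 = 36; 36 != 119 -> empty

Answer: yes no no yes no yes no no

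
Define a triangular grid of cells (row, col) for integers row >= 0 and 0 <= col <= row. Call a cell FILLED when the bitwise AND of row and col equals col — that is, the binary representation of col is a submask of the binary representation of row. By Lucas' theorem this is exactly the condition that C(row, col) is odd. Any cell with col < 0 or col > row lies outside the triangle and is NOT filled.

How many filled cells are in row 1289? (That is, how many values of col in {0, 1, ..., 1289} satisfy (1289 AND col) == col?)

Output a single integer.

1289 in binary = 10100001001
popcount(1289) = number of 1-bits in 10100001001 = 4
A col c satisfies (1289 AND c) == c iff every set bit of c is also set in 1289; each of the 4 set bits of 1289 can independently be on or off in c.
count = 2^4 = 16

Answer: 16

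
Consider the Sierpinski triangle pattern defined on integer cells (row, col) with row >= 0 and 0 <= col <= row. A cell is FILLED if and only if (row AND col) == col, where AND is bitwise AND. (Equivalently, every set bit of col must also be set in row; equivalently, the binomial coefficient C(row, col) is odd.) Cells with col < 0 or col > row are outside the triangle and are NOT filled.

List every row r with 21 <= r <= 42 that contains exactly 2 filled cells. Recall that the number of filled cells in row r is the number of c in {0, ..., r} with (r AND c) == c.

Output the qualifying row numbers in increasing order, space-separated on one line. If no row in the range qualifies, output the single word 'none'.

Row r has 2^popcount(r) filled cells, so we need popcount(r) = log2(2) = 1.
Scan r = 21..42 and keep those with exactly 1 one-bits:
r=21=10101 popcount=3 -> skip
r=22=10110 popcount=3 -> skip
r=23=10111 popcount=4 -> skip
r=24=11000 popcount=2 -> skip
r=25=11001 popcount=3 -> skip
r=26=11010 popcount=3 -> skip
r=27=11011 popcount=4 -> skip
r=28=11100 popcount=3 -> skip
r=29=11101 popcount=4 -> skip
r=30=11110 popcount=4 -> skip
r=31=11111 popcount=5 -> skip
r=32=100000 popcount=1 -> KEEP
r=33=100001 popcount=2 -> skip
r=34=100010 popcount=2 -> skip
r=35=100011 popcount=3 -> skip
r=36=100100 popcount=2 -> skip
r=37=100101 popcount=3 -> skip
r=38=100110 popcount=3 -> skip
r=39=100111 popcount=4 -> skip
r=40=101000 popcount=2 -> skip
r=41=101001 popcount=3 -> skip
r=42=101010 popcount=3 -> skip
Kept rows: 32

Answer: 32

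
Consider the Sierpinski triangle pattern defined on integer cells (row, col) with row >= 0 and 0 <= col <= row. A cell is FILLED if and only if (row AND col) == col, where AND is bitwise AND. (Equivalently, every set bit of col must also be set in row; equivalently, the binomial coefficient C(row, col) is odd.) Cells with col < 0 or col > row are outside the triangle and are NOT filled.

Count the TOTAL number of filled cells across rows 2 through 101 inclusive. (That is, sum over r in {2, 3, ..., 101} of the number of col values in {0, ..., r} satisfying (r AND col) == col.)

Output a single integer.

Answer: 1272

Derivation:
r2=10 pc1: +2 =2
r3=11 pc2: +4 =6
r4=100 pc1: +2 =8
r5=101 pc2: +4 =12
r6=110 pc2: +4 =16
r7=111 pc3: +8 =24
r8=1000 pc1: +2 =26
r9=1001 pc2: +4 =30
r10=1010 pc2: +4 =34
r11=1011 pc3: +8 =42
r12=1100 pc2: +4 =46
r13=1101 pc3: +8 =54
r14=1110 pc3: +8 =62
r15=1111 pc4: +16 =78
r16=10000 pc1: +2 =80
r17=10001 pc2: +4 =84
r18=10010 pc2: +4 =88
r19=10011 pc3: +8 =96
r20=10100 pc2: +4 =100
r21=10101 pc3: +8 =108
r22=10110 pc3: +8 =116
r23=10111 pc4: +16 =132
r24=11000 pc2: +4 =136
r25=11001 pc3: +8 =144
r26=11010 pc3: +8 =152
r27=11011 pc4: +16 =168
r28=11100 pc3: +8 =176
r29=11101 pc4: +16 =192
r30=11110 pc4: +16 =208
r31=11111 pc5: +32 =240
r32=100000 pc1: +2 =242
r33=100001 pc2: +4 =246
r34=100010 pc2: +4 =250
r35=100011 pc3: +8 =258
r36=100100 pc2: +4 =262
r37=100101 pc3: +8 =270
r38=100110 pc3: +8 =278
r39=100111 pc4: +16 =294
r40=101000 pc2: +4 =298
r41=101001 pc3: +8 =306
r42=101010 pc3: +8 =314
r43=101011 pc4: +16 =330
r44=101100 pc3: +8 =338
r45=101101 pc4: +16 =354
r46=101110 pc4: +16 =370
r47=101111 pc5: +32 =402
r48=110000 pc2: +4 =406
r49=110001 pc3: +8 =414
r50=110010 pc3: +8 =422
r51=110011 pc4: +16 =438
r52=110100 pc3: +8 =446
r53=110101 pc4: +16 =462
r54=110110 pc4: +16 =478
r55=110111 pc5: +32 =510
r56=111000 pc3: +8 =518
r57=111001 pc4: +16 =534
r58=111010 pc4: +16 =550
r59=111011 pc5: +32 =582
r60=111100 pc4: +16 =598
r61=111101 pc5: +32 =630
r62=111110 pc5: +32 =662
r63=111111 pc6: +64 =726
r64=1000000 pc1: +2 =728
r65=1000001 pc2: +4 =732
r66=1000010 pc2: +4 =736
r67=1000011 pc3: +8 =744
r68=1000100 pc2: +4 =748
r69=1000101 pc3: +8 =756
r70=1000110 pc3: +8 =764
r71=1000111 pc4: +16 =780
r72=1001000 pc2: +4 =784
r73=1001001 pc3: +8 =792
r74=1001010 pc3: +8 =800
r75=1001011 pc4: +16 =816
r76=1001100 pc3: +8 =824
r77=1001101 pc4: +16 =840
r78=1001110 pc4: +16 =856
r79=1001111 pc5: +32 =888
r80=1010000 pc2: +4 =892
r81=1010001 pc3: +8 =900
r82=1010010 pc3: +8 =908
r83=1010011 pc4: +16 =924
r84=1010100 pc3: +8 =932
r85=1010101 pc4: +16 =948
r86=1010110 pc4: +16 =964
r87=1010111 pc5: +32 =996
r88=1011000 pc3: +8 =1004
r89=1011001 pc4: +16 =1020
r90=1011010 pc4: +16 =1036
r91=1011011 pc5: +32 =1068
r92=1011100 pc4: +16 =1084
r93=1011101 pc5: +32 =1116
r94=1011110 pc5: +32 =1148
r95=1011111 pc6: +64 =1212
r96=1100000 pc2: +4 =1216
r97=1100001 pc3: +8 =1224
r98=1100010 pc3: +8 =1232
r99=1100011 pc4: +16 =1248
r100=1100100 pc3: +8 =1256
r101=1100101 pc4: +16 =1272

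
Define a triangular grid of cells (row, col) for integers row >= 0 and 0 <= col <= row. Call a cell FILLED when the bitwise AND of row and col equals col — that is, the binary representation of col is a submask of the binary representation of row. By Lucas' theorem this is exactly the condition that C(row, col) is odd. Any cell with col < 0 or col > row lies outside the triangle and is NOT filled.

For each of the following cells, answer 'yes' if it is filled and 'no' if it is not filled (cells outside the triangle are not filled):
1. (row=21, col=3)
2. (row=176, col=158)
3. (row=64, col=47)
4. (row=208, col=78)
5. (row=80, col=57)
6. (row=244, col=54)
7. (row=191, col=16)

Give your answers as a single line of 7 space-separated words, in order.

Answer: no no no no no no yes

Derivation:
(21,3): row=0b10101, col=0b11, row AND col = 0b1 = 1; 1 != 3 -> empty
(176,158): row=0b10110000, col=0b10011110, row AND col = 0b10010000 = 144; 144 != 158 -> empty
(64,47): row=0b1000000, col=0b101111, row AND col = 0b0 = 0; 0 != 47 -> empty
(208,78): row=0b11010000, col=0b1001110, row AND col = 0b1000000 = 64; 64 != 78 -> empty
(80,57): row=0b1010000, col=0b111001, row AND col = 0b10000 = 16; 16 != 57 -> empty
(244,54): row=0b11110100, col=0b110110, row AND col = 0b110100 = 52; 52 != 54 -> empty
(191,16): row=0b10111111, col=0b10000, row AND col = 0b10000 = 16; 16 == 16 -> filled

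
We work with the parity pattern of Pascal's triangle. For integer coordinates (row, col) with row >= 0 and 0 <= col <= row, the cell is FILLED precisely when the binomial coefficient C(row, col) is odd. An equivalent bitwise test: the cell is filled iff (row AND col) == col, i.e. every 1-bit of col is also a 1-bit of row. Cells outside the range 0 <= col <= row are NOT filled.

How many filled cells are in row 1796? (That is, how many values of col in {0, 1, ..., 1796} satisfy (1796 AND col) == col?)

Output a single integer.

1796 in binary = 11100000100
popcount(1796) = number of 1-bits in 11100000100 = 4
A col c satisfies (1796 AND c) == c iff every set bit of c is also set in 1796; each of the 4 set bits of 1796 can independently be on or off in c.
count = 2^4 = 16

Answer: 16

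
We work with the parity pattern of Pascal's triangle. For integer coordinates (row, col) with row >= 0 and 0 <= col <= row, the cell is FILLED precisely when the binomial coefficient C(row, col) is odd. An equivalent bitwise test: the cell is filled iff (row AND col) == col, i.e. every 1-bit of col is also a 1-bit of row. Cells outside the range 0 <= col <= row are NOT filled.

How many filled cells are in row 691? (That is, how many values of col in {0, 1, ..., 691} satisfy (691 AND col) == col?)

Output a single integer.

Answer: 64

Derivation:
691 in binary = 1010110011
popcount(691) = number of 1-bits in 1010110011 = 6
A col c satisfies (691 AND c) == c iff every set bit of c is also set in 691; each of the 6 set bits of 691 can independently be on or off in c.
count = 2^6 = 64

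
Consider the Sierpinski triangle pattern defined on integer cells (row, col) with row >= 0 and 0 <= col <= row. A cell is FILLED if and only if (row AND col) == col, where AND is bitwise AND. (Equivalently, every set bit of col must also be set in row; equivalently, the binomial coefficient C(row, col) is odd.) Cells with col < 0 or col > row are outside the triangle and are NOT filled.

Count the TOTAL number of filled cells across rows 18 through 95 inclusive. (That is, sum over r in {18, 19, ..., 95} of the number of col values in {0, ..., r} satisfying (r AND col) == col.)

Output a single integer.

r18=10010 pc2: +4 =4
r19=10011 pc3: +8 =12
r20=10100 pc2: +4 =16
r21=10101 pc3: +8 =24
r22=10110 pc3: +8 =32
r23=10111 pc4: +16 =48
r24=11000 pc2: +4 =52
r25=11001 pc3: +8 =60
r26=11010 pc3: +8 =68
r27=11011 pc4: +16 =84
r28=11100 pc3: +8 =92
r29=11101 pc4: +16 =108
r30=11110 pc4: +16 =124
r31=11111 pc5: +32 =156
r32=100000 pc1: +2 =158
r33=100001 pc2: +4 =162
r34=100010 pc2: +4 =166
r35=100011 pc3: +8 =174
r36=100100 pc2: +4 =178
r37=100101 pc3: +8 =186
r38=100110 pc3: +8 =194
r39=100111 pc4: +16 =210
r40=101000 pc2: +4 =214
r41=101001 pc3: +8 =222
r42=101010 pc3: +8 =230
r43=101011 pc4: +16 =246
r44=101100 pc3: +8 =254
r45=101101 pc4: +16 =270
r46=101110 pc4: +16 =286
r47=101111 pc5: +32 =318
r48=110000 pc2: +4 =322
r49=110001 pc3: +8 =330
r50=110010 pc3: +8 =338
r51=110011 pc4: +16 =354
r52=110100 pc3: +8 =362
r53=110101 pc4: +16 =378
r54=110110 pc4: +16 =394
r55=110111 pc5: +32 =426
r56=111000 pc3: +8 =434
r57=111001 pc4: +16 =450
r58=111010 pc4: +16 =466
r59=111011 pc5: +32 =498
r60=111100 pc4: +16 =514
r61=111101 pc5: +32 =546
r62=111110 pc5: +32 =578
r63=111111 pc6: +64 =642
r64=1000000 pc1: +2 =644
r65=1000001 pc2: +4 =648
r66=1000010 pc2: +4 =652
r67=1000011 pc3: +8 =660
r68=1000100 pc2: +4 =664
r69=1000101 pc3: +8 =672
r70=1000110 pc3: +8 =680
r71=1000111 pc4: +16 =696
r72=1001000 pc2: +4 =700
r73=1001001 pc3: +8 =708
r74=1001010 pc3: +8 =716
r75=1001011 pc4: +16 =732
r76=1001100 pc3: +8 =740
r77=1001101 pc4: +16 =756
r78=1001110 pc4: +16 =772
r79=1001111 pc5: +32 =804
r80=1010000 pc2: +4 =808
r81=1010001 pc3: +8 =816
r82=1010010 pc3: +8 =824
r83=1010011 pc4: +16 =840
r84=1010100 pc3: +8 =848
r85=1010101 pc4: +16 =864
r86=1010110 pc4: +16 =880
r87=1010111 pc5: +32 =912
r88=1011000 pc3: +8 =920
r89=1011001 pc4: +16 =936
r90=1011010 pc4: +16 =952
r91=1011011 pc5: +32 =984
r92=1011100 pc4: +16 =1000
r93=1011101 pc5: +32 =1032
r94=1011110 pc5: +32 =1064
r95=1011111 pc6: +64 =1128

Answer: 1128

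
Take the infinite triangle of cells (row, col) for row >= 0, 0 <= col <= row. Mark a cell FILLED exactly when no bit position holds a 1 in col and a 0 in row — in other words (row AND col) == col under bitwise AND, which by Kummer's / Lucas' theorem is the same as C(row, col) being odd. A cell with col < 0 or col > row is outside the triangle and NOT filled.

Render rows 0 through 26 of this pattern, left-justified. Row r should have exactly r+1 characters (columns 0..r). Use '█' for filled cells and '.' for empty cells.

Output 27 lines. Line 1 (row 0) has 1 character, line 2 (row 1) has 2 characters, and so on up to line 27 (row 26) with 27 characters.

r0=0: █
r1=1: ██
r2=10: █.█
r3=11: ████
r4=100: █...█
r5=101: ██..██
r6=110: █.█.█.█
r7=111: ████████
r8=1000: █.......█
r9=1001: ██......██
r10=1010: █.█.....█.█
r11=1011: ████....████
r12=1100: █...█...█...█
r13=1101: ██..██..██..██
r14=1110: █.█.█.█.█.█.█.█
r15=1111: ████████████████
r16=10000: █...............█
r17=10001: ██..............██
r18=10010: █.█.............█.█
r19=10011: ████............████
r20=10100: █...█...........█...█
r21=10101: ██..██..........██..██
r22=10110: █.█.█.█.........█.█.█.█
r23=10111: ████████........████████
r24=11000: █.......█.......█.......█
r25=11001: ██......██......██......██
r26=11010: █.█.....█.█.....█.█.....█.█

Answer: █
██
█.█
████
█...█
██..██
█.█.█.█
████████
█.......█
██......██
█.█.....█.█
████....████
█...█...█...█
██..██..██..██
█.█.█.█.█.█.█.█
████████████████
█...............█
██..............██
█.█.............█.█
████............████
█...█...........█...█
██..██..........██..██
█.█.█.█.........█.█.█.█
████████........████████
█.......█.......█.......█
██......██......██......██
█.█.....█.█.....█.█.....█.█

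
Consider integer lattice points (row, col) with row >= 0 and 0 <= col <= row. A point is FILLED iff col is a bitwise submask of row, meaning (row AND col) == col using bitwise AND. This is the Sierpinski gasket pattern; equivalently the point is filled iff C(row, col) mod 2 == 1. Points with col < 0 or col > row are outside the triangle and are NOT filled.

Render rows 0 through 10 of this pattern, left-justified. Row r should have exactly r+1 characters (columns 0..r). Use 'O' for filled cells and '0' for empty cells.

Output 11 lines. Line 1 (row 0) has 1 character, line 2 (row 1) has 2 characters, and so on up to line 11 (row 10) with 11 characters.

Answer: O
OO
O0O
OOOO
O000O
OO00OO
O0O0O0O
OOOOOOOO
O0000000O
OO000000OO
O0O00000O0O

Derivation:
r0=0: O
r1=1: OO
r2=10: O0O
r3=11: OOOO
r4=100: O000O
r5=101: OO00OO
r6=110: O0O0O0O
r7=111: OOOOOOOO
r8=1000: O0000000O
r9=1001: OO000000OO
r10=1010: O0O00000O0O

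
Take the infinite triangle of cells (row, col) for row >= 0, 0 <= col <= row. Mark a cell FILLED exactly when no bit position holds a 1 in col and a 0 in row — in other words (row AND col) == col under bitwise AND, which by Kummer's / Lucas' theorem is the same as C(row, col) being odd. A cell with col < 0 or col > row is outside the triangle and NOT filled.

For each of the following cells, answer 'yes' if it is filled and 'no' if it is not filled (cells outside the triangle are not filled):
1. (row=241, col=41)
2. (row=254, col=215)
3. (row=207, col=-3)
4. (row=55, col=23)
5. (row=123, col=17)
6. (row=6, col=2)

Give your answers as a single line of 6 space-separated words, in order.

(241,41): row=0b11110001, col=0b101001, row AND col = 0b100001 = 33; 33 != 41 -> empty
(254,215): row=0b11111110, col=0b11010111, row AND col = 0b11010110 = 214; 214 != 215 -> empty
(207,-3): col outside [0, 207] -> not filled
(55,23): row=0b110111, col=0b10111, row AND col = 0b10111 = 23; 23 == 23 -> filled
(123,17): row=0b1111011, col=0b10001, row AND col = 0b10001 = 17; 17 == 17 -> filled
(6,2): row=0b110, col=0b10, row AND col = 0b10 = 2; 2 == 2 -> filled

Answer: no no no yes yes yes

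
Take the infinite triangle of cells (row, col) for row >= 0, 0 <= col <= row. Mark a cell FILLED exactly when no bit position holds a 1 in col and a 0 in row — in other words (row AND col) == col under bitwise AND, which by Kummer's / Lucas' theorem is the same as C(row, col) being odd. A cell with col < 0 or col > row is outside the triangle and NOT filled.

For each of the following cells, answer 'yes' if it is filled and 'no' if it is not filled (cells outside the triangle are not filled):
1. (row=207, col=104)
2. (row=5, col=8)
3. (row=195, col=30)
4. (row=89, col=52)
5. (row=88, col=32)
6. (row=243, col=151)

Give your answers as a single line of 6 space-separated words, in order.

Answer: no no no no no no

Derivation:
(207,104): row=0b11001111, col=0b1101000, row AND col = 0b1001000 = 72; 72 != 104 -> empty
(5,8): col outside [0, 5] -> not filled
(195,30): row=0b11000011, col=0b11110, row AND col = 0b10 = 2; 2 != 30 -> empty
(89,52): row=0b1011001, col=0b110100, row AND col = 0b10000 = 16; 16 != 52 -> empty
(88,32): row=0b1011000, col=0b100000, row AND col = 0b0 = 0; 0 != 32 -> empty
(243,151): row=0b11110011, col=0b10010111, row AND col = 0b10010011 = 147; 147 != 151 -> empty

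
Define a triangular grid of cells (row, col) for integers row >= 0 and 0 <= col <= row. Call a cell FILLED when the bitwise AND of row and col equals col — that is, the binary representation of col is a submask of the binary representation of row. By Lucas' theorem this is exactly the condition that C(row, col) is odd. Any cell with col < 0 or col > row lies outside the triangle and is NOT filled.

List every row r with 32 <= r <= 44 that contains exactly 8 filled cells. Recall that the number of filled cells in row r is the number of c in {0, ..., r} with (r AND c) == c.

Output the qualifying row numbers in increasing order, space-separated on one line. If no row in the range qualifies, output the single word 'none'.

Row r has 2^popcount(r) filled cells, so we need popcount(r) = log2(8) = 3.
Scan r = 32..44 and keep those with exactly 3 one-bits:
r=32=100000 popcount=1 -> skip
r=33=100001 popcount=2 -> skip
r=34=100010 popcount=2 -> skip
r=35=100011 popcount=3 -> KEEP
r=36=100100 popcount=2 -> skip
r=37=100101 popcount=3 -> KEEP
r=38=100110 popcount=3 -> KEEP
r=39=100111 popcount=4 -> skip
r=40=101000 popcount=2 -> skip
r=41=101001 popcount=3 -> KEEP
r=42=101010 popcount=3 -> KEEP
r=43=101011 popcount=4 -> skip
r=44=101100 popcount=3 -> KEEP
Kept rows: 35 37 38 41 42 44

Answer: 35 37 38 41 42 44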